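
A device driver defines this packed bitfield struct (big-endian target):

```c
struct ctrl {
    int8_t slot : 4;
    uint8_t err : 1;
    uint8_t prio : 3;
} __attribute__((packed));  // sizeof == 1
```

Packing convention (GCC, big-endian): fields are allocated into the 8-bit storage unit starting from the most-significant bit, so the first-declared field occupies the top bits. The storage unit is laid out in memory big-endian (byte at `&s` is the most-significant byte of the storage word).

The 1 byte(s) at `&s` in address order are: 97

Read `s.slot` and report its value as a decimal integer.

[0]=0x97 (big-endian) → word 0x97
slot:4 @ bit 4 → (0x97>>4)&0xf = 0x9  ←
err:1 @ bit 3 → (0x97>>3)&0x1 = 0x0
prio:3 @ bit 0 → (0x97>>0)&0x7 = 0x7
slot signed 4b, MSB=1: 9 - 16 = -7

-7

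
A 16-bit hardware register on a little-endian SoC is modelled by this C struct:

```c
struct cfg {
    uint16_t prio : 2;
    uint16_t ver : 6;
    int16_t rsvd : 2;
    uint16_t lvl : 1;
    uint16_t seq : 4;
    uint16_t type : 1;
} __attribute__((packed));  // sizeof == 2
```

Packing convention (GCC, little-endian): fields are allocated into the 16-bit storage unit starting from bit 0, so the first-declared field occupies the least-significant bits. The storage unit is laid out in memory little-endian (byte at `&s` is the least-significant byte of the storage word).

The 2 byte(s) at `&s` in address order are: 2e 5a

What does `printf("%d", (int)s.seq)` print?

11

[0]=0x2e [1]=0x5a (little-endian) → word 0x5a2e
prio:2 @ bit 0 → (0x5a2e>>0)&0x3 = 0x2
ver:6 @ bit 2 → (0x5a2e>>2)&0x3f = 0xb
rsvd:2 @ bit 8 → (0x5a2e>>8)&0x3 = 0x2
lvl:1 @ bit 10 → (0x5a2e>>10)&0x1 = 0x0
seq:4 @ bit 11 → (0x5a2e>>11)&0xf = 0xb  ←
type:1 @ bit 15 → (0x5a2e>>15)&0x1 = 0x0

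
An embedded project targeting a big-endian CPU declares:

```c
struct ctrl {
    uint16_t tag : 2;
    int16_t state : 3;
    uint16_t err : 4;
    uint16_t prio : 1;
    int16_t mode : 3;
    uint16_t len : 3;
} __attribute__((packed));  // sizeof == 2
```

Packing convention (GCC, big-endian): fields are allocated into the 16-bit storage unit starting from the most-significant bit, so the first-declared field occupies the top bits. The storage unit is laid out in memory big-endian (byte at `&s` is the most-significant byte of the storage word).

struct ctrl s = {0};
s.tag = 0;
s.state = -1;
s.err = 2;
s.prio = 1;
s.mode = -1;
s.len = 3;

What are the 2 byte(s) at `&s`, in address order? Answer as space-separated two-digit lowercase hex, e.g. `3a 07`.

39 7b

tag:2 = 0 → 0x0 << 14 → word 0x0000
state:3 = -1 → 0x7 << 11 → word 0x3800
err:4 = 2 → 0x2 << 7 → word 0x3900
prio:1 = 1 → 0x1 << 6 → word 0x3940
mode:3 = -1 → 0x7 << 3 → word 0x3978
len:3 = 3 → 0x3 << 0 → word 0x397b
word = 0x397b → big-endian bytes:
  [0]=0x39  [1]=0x7b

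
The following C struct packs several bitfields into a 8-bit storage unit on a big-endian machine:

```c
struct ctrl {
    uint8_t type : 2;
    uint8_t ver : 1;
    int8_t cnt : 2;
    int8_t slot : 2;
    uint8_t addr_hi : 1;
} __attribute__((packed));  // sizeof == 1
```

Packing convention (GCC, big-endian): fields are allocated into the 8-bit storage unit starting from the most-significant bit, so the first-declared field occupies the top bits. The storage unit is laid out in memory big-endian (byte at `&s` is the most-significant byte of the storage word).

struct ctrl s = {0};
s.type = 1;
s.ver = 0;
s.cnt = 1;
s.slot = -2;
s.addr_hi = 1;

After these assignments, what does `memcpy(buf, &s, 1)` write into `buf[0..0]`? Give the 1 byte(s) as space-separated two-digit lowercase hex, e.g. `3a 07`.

4d

[6+:2] type=1 & 0x3 = 0x1; word=0x40
[5+:1] ver=0 & 0x1 = 0x0; word=0x40
[3+:2] cnt=1 & 0x3 = 0x1; word=0x48
[1+:2] slot=-2 & 0x3 = 0x2; word=0x4c
[0+:1] addr_hi=1 & 0x1 = 0x1; word=0x4d
word = 0x4d → big-endian bytes:
  [0]=0x4d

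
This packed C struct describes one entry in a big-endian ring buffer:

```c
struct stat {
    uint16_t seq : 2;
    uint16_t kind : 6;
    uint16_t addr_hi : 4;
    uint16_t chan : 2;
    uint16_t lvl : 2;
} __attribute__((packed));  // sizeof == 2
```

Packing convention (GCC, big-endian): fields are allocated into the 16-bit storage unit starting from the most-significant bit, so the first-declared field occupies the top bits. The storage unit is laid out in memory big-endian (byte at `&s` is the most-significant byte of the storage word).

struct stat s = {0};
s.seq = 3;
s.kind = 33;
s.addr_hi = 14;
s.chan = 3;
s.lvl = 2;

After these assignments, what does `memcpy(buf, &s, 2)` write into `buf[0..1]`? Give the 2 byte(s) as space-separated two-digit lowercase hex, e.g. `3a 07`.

seq:2 = 3 → 0x3 << 14 → word 0xc000
kind:6 = 33 → 0x21 << 8 → word 0xe100
addr_hi:4 = 14 → 0xe << 4 → word 0xe1e0
chan:2 = 3 → 0x3 << 2 → word 0xe1ec
lvl:2 = 2 → 0x2 << 0 → word 0xe1ee
word = 0xe1ee → big-endian bytes:
  [0]=0xe1  [1]=0xee

e1 ee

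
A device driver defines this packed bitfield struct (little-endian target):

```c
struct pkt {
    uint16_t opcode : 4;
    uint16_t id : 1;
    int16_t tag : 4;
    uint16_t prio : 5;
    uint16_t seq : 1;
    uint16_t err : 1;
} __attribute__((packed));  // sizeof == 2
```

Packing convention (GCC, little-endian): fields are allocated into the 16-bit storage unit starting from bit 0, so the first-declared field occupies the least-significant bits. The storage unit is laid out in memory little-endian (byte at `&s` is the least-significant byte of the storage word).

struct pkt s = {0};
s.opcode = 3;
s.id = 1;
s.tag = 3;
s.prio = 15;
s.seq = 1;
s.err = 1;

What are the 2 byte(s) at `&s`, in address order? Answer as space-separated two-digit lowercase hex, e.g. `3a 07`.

73 de

opcode (4b) val=3 bits=0x3 at bit 0: 0x0003
id (1b) val=1 bits=0x1 at bit 4: 0x0013
tag (4b) val=3 bits=0x3 at bit 5: 0x0073
prio (5b) val=15 bits=0xf at bit 9: 0x1e73
seq (1b) val=1 bits=0x1 at bit 14: 0x5e73
err (1b) val=1 bits=0x1 at bit 15: 0xde73
word = 0xde73 → little-endian bytes:
  [0]=0x73  [1]=0xde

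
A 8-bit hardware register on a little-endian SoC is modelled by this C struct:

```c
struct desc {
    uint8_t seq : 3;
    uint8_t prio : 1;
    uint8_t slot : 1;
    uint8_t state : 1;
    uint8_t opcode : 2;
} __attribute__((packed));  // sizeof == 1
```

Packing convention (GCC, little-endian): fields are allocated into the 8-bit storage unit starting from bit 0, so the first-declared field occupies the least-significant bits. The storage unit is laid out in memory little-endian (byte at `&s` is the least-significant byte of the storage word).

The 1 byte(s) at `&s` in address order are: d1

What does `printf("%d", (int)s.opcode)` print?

3

[0]=0xd1 (little-endian) → word 0xd1
seq:3 @ bit 0 → (0xd1>>0)&0x7 = 0x1
prio:1 @ bit 3 → (0xd1>>3)&0x1 = 0x0
slot:1 @ bit 4 → (0xd1>>4)&0x1 = 0x1
state:1 @ bit 5 → (0xd1>>5)&0x1 = 0x0
opcode:2 @ bit 6 → (0xd1>>6)&0x3 = 0x3  ←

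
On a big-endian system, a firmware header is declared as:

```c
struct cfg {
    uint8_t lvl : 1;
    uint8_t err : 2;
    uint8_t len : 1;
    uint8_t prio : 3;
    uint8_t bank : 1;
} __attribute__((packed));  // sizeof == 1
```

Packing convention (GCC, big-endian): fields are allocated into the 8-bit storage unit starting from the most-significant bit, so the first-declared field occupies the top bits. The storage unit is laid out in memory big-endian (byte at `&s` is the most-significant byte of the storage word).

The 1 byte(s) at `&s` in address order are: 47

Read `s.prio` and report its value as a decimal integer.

3

[0]=0x47 (big-endian) → word 0x47
lvl:1 @ bit 7 → (0x47>>7)&0x1 = 0x0
err:2 @ bit 5 → (0x47>>5)&0x3 = 0x2
len:1 @ bit 4 → (0x47>>4)&0x1 = 0x0
prio:3 @ bit 1 → (0x47>>1)&0x7 = 0x3  ←
bank:1 @ bit 0 → (0x47>>0)&0x1 = 0x1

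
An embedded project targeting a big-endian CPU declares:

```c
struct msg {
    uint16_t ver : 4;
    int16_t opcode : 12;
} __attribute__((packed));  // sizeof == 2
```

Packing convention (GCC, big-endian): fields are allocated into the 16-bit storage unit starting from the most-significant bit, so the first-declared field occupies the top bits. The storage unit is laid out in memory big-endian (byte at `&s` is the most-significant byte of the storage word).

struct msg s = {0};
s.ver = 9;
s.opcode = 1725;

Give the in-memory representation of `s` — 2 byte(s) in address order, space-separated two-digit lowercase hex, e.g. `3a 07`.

96 bd

ver (4b) val=9 bits=0x9 at bit 12: 0x9000
opcode (12b) val=1725 bits=0x6bd at bit 0: 0x96bd
word = 0x96bd → big-endian bytes:
  [0]=0x96  [1]=0xbd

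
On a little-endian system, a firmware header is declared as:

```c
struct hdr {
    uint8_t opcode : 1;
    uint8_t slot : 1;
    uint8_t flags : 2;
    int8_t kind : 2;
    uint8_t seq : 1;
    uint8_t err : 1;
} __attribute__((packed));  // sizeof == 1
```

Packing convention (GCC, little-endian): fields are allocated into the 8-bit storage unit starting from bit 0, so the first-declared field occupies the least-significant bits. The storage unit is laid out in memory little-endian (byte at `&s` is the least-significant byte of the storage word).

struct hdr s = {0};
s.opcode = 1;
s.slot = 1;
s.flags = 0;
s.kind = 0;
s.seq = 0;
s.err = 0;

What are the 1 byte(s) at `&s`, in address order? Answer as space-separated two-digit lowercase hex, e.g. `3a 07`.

opcode (1b) val=1 bits=0x1 at bit 0: 0x01
slot (1b) val=1 bits=0x1 at bit 1: 0x03
flags (2b) val=0 bits=0x0 at bit 2: 0x03
kind (2b) val=0 bits=0x0 at bit 4: 0x03
seq (1b) val=0 bits=0x0 at bit 6: 0x03
err (1b) val=0 bits=0x0 at bit 7: 0x03
word = 0x03 → little-endian bytes:
  [0]=0x03

03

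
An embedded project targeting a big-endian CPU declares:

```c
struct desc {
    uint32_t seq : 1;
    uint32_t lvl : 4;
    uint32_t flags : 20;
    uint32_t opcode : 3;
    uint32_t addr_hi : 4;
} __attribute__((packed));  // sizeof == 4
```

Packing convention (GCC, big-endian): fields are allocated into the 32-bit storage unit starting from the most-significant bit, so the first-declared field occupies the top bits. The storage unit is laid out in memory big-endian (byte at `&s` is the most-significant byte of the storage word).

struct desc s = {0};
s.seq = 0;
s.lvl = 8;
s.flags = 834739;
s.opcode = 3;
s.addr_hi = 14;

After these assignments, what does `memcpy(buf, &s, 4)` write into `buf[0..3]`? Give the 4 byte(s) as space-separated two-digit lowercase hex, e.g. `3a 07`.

46 5e 59 be

seq (1b) val=0 bits=0x0 at bit 31: 0x00000000
lvl (4b) val=8 bits=0x8 at bit 27: 0x40000000
flags (20b) val=834739 bits=0xcbcb3 at bit 7: 0x465e5980
opcode (3b) val=3 bits=0x3 at bit 4: 0x465e59b0
addr_hi (4b) val=14 bits=0xe at bit 0: 0x465e59be
word = 0x465e59be → big-endian bytes:
  [0]=0x46  [1]=0x5e  [2]=0x59  [3]=0xbe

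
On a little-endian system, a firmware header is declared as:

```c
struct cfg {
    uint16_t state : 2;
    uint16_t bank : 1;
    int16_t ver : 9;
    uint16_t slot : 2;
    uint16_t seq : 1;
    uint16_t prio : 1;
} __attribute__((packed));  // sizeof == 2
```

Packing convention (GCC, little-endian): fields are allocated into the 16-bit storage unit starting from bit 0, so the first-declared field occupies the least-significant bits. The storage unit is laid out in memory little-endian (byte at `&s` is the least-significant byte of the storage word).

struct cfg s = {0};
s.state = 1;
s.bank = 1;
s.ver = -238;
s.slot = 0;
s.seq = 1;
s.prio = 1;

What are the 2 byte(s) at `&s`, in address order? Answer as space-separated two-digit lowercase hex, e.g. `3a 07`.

95 c8

[0+:2] state=1 & 0x3 = 0x1; word=0x0001
[2+:1] bank=1 & 0x1 = 0x1; word=0x0005
[3+:9] ver=-238 & 0x1ff = 0x112; word=0x0895
[12+:2] slot=0 & 0x3 = 0x0; word=0x0895
[14+:1] seq=1 & 0x1 = 0x1; word=0x4895
[15+:1] prio=1 & 0x1 = 0x1; word=0xc895
word = 0xc895 → little-endian bytes:
  [0]=0x95  [1]=0xc8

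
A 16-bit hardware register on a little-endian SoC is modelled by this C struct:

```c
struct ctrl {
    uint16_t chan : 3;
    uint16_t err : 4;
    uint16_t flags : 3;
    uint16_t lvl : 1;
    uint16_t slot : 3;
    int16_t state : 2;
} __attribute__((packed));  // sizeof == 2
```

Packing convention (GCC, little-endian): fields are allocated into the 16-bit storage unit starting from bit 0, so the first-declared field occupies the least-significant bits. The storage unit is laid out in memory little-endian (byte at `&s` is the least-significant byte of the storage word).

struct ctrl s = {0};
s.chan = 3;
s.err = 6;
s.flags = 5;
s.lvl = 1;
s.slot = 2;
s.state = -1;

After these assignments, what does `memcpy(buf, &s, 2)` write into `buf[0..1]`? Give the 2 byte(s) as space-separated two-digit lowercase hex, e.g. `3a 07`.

chan:3 = 3 → 0x3 << 0 → word 0x0003
err:4 = 6 → 0x6 << 3 → word 0x0033
flags:3 = 5 → 0x5 << 7 → word 0x02b3
lvl:1 = 1 → 0x1 << 10 → word 0x06b3
slot:3 = 2 → 0x2 << 11 → word 0x16b3
state:2 = -1 → 0x3 << 14 → word 0xd6b3
word = 0xd6b3 → little-endian bytes:
  [0]=0xb3  [1]=0xd6

b3 d6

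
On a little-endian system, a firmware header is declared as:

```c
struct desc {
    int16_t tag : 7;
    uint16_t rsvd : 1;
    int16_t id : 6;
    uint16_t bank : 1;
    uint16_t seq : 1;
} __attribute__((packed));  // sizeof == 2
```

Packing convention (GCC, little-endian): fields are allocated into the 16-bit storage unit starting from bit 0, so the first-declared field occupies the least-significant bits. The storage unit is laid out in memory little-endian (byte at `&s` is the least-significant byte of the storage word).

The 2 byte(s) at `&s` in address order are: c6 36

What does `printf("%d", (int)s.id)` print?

[0]=0xc6 [1]=0x36 (little-endian) → word 0x36c6
tag:7 @ bit 0 → (0x36c6>>0)&0x7f = 0x46
rsvd:1 @ bit 7 → (0x36c6>>7)&0x1 = 0x1
id:6 @ bit 8 → (0x36c6>>8)&0x3f = 0x36  ←
bank:1 @ bit 14 → (0x36c6>>14)&0x1 = 0x0
seq:1 @ bit 15 → (0x36c6>>15)&0x1 = 0x0
id signed 6b, MSB=1: 54 - 64 = -10

-10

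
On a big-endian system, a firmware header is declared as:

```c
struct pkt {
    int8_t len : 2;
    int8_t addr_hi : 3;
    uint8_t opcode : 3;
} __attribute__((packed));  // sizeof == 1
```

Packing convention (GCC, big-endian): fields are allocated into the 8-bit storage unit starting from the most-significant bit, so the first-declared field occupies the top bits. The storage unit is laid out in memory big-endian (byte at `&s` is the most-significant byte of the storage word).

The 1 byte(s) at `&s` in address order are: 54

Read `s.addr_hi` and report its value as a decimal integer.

[0]=0x54 (big-endian) → word 0x54
len:2 @ bit 6 → (0x54>>6)&0x3 = 0x1
addr_hi:3 @ bit 3 → (0x54>>3)&0x7 = 0x2  ←
opcode:3 @ bit 0 → (0x54>>0)&0x7 = 0x4
addr_hi signed 3b, MSB=0: value = 2

2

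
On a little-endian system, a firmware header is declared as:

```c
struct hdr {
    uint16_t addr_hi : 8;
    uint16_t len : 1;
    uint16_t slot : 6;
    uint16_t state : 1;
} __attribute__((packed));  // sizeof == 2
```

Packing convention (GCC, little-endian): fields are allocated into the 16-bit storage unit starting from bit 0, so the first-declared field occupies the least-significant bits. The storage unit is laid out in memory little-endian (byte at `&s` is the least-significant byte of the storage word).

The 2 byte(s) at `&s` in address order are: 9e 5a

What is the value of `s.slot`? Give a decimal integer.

[0]=0x9e [1]=0x5a (little-endian) → word 0x5a9e
addr_hi:8 @ bit 0 → (0x5a9e>>0)&0xff = 0x9e
len:1 @ bit 8 → (0x5a9e>>8)&0x1 = 0x0
slot:6 @ bit 9 → (0x5a9e>>9)&0x3f = 0x2d  ←
state:1 @ bit 15 → (0x5a9e>>15)&0x1 = 0x0

45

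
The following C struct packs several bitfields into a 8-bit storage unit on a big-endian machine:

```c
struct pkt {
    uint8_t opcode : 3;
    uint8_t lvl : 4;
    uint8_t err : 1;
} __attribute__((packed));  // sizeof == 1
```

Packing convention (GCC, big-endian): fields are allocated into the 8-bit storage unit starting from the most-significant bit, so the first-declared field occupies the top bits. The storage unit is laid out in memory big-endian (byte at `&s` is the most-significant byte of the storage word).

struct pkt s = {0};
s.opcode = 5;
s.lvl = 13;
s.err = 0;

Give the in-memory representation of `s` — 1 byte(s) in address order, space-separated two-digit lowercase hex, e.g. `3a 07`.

opcode:3 = 5 → 0x5 << 5 → word 0xa0
lvl:4 = 13 → 0xd << 1 → word 0xba
err:1 = 0 → 0x0 << 0 → word 0xba
word = 0xba → big-endian bytes:
  [0]=0xba

ba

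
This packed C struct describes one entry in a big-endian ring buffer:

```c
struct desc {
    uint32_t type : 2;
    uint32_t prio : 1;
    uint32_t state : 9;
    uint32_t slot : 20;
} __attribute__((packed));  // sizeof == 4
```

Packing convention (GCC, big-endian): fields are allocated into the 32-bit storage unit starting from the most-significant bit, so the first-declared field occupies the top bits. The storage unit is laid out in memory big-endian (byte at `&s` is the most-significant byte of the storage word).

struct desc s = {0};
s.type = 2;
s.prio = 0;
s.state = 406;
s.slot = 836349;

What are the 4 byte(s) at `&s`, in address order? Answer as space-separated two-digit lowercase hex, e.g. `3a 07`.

type:2 = 2 → 0x2 << 30 → word 0x80000000
prio:1 = 0 → 0x0 << 29 → word 0x80000000
state:9 = 406 → 0x196 << 20 → word 0x99600000
slot:20 = 836349 → 0xcc2fd << 0 → word 0x996cc2fd
word = 0x996cc2fd → big-endian bytes:
  [0]=0x99  [1]=0x6c  [2]=0xc2  [3]=0xfd

99 6c c2 fd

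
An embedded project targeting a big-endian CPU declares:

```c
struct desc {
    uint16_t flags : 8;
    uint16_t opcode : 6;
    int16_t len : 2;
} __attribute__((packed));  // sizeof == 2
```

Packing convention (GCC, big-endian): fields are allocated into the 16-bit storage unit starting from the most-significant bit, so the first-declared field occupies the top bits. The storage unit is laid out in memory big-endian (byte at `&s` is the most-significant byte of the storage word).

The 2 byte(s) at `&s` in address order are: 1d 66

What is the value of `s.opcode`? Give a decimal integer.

25

[0]=0x1d [1]=0x66 (big-endian) → word 0x1d66
flags:8 @ bit 8 → (0x1d66>>8)&0xff = 0x1d
opcode:6 @ bit 2 → (0x1d66>>2)&0x3f = 0x19  ←
len:2 @ bit 0 → (0x1d66>>0)&0x3 = 0x2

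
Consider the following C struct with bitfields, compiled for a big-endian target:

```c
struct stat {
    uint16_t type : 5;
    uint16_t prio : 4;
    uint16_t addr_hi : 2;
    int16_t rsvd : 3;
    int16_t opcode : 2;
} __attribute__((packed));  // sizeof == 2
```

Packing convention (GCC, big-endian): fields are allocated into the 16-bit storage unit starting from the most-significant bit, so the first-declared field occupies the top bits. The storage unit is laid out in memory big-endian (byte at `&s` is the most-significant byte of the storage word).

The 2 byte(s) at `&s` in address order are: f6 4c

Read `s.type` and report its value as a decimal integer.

30

[0]=0xf6 [1]=0x4c (big-endian) → word 0xf64c
type:5 @ bit 11 → (0xf64c>>11)&0x1f = 0x1e  ←
prio:4 @ bit 7 → (0xf64c>>7)&0xf = 0xc
addr_hi:2 @ bit 5 → (0xf64c>>5)&0x3 = 0x2
rsvd:3 @ bit 2 → (0xf64c>>2)&0x7 = 0x3
opcode:2 @ bit 0 → (0xf64c>>0)&0x3 = 0x0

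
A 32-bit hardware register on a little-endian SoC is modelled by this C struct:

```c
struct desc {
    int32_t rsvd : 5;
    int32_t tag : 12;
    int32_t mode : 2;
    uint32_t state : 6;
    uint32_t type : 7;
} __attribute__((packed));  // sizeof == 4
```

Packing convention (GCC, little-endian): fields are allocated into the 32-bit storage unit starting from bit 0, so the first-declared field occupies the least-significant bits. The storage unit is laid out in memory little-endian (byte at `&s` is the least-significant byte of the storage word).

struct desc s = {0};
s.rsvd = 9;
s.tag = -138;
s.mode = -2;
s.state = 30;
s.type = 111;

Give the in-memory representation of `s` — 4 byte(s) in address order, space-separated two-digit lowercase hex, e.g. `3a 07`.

rsvd:5 = 9 → 0x9 << 0 → word 0x00000009
tag:12 = -138 → 0xf76 << 5 → word 0x0001eec9
mode:2 = -2 → 0x2 << 17 → word 0x0005eec9
state:6 = 30 → 0x1e << 19 → word 0x00f5eec9
type:7 = 111 → 0x6f << 25 → word 0xdef5eec9
word = 0xdef5eec9 → little-endian bytes:
  [0]=0xc9  [1]=0xee  [2]=0xf5  [3]=0xde

c9 ee f5 de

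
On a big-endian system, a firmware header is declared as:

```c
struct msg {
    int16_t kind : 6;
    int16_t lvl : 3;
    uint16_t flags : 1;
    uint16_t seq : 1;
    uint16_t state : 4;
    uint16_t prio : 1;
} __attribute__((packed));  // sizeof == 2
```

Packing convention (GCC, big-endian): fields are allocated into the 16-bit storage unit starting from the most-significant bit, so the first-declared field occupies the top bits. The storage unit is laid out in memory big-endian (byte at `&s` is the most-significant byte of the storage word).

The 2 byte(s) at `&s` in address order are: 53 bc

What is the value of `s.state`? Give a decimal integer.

14

[0]=0x53 [1]=0xbc (big-endian) → word 0x53bc
kind [10+:6] = (word>>10) & 0x3f = 20
lvl [7+:3] = (word>>7) & 0x7 = 7
flags [6+:1] = (word>>6) & 0x1 = 0
seq [5+:1] = (word>>5) & 0x1 = 1
state [1+:4] = (word>>1) & 0xf = 14  ←
prio [0+:1] = (word>>0) & 0x1 = 0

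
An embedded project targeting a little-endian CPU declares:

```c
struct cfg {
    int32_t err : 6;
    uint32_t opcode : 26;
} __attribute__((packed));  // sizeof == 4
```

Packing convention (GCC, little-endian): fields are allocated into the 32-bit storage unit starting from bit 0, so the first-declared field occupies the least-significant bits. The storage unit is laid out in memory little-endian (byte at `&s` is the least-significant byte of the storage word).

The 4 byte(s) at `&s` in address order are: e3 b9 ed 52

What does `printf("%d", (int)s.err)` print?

-29

[0]=0xe3 [1]=0xb9 [2]=0xed [3]=0x52 (little-endian) → word 0x52edb9e3
err [0+:6] = (word>>0) & 0x3f = 35  ←
opcode [6+:26] = (word>>6) & 0x3ffffff = 21739239
err signed 6b, MSB=1: 35 - 64 = -29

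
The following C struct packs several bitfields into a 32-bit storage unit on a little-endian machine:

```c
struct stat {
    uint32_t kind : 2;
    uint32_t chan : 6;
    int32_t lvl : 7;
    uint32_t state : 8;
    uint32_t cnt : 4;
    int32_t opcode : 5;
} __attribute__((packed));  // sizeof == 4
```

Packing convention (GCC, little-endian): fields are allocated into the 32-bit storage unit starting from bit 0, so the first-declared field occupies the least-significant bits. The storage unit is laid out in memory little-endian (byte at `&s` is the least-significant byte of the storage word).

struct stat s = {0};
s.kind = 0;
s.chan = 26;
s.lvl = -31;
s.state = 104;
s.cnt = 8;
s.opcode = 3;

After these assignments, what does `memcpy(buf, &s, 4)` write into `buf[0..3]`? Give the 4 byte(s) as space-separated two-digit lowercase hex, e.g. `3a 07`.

68 61 34 1c

[0+:2] kind=0 & 0x3 = 0x0; word=0x00000000
[2+:6] chan=26 & 0x3f = 0x1a; word=0x00000068
[8+:7] lvl=-31 & 0x7f = 0x61; word=0x00006168
[15+:8] state=104 & 0xff = 0x68; word=0x00346168
[23+:4] cnt=8 & 0xf = 0x8; word=0x04346168
[27+:5] opcode=3 & 0x1f = 0x3; word=0x1c346168
word = 0x1c346168 → little-endian bytes:
  [0]=0x68  [1]=0x61  [2]=0x34  [3]=0x1c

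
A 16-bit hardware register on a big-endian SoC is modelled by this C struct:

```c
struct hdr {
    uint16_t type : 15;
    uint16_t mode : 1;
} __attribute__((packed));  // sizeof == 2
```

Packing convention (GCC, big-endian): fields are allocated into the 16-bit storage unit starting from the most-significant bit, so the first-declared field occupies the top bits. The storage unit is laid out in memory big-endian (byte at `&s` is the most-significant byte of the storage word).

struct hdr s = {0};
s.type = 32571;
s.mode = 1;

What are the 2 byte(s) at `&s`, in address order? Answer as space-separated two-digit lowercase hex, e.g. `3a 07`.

fe 77

type (15b) val=32571 bits=0x7f3b at bit 1: 0xfe76
mode (1b) val=1 bits=0x1 at bit 0: 0xfe77
word = 0xfe77 → big-endian bytes:
  [0]=0xfe  [1]=0x77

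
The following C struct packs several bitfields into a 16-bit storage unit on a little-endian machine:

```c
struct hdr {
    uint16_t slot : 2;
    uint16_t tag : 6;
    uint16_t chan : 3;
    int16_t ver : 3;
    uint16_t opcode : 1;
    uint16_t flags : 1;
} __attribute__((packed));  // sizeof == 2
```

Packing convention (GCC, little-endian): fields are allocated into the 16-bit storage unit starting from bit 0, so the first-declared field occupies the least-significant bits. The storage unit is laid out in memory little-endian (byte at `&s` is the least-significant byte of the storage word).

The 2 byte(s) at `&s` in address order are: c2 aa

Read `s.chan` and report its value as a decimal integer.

2

[0]=0xc2 [1]=0xaa (little-endian) → word 0xaac2
slot:2 @ bit 0 → (0xaac2>>0)&0x3 = 0x2
tag:6 @ bit 2 → (0xaac2>>2)&0x3f = 0x30
chan:3 @ bit 8 → (0xaac2>>8)&0x7 = 0x2  ←
ver:3 @ bit 11 → (0xaac2>>11)&0x7 = 0x5
opcode:1 @ bit 14 → (0xaac2>>14)&0x1 = 0x0
flags:1 @ bit 15 → (0xaac2>>15)&0x1 = 0x1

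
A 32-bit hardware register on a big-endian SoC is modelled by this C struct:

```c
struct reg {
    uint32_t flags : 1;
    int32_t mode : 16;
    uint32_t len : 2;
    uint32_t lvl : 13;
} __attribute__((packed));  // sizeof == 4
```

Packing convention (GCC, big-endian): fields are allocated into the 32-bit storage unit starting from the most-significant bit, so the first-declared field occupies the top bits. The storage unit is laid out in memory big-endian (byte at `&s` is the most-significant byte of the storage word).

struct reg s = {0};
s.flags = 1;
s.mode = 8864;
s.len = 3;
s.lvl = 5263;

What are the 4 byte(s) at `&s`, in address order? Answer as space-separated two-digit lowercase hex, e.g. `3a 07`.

91 50 74 8f

flags (1b) val=1 bits=0x1 at bit 31: 0x80000000
mode (16b) val=8864 bits=0x22a0 at bit 15: 0x91500000
len (2b) val=3 bits=0x3 at bit 13: 0x91506000
lvl (13b) val=5263 bits=0x148f at bit 0: 0x9150748f
word = 0x9150748f → big-endian bytes:
  [0]=0x91  [1]=0x50  [2]=0x74  [3]=0x8f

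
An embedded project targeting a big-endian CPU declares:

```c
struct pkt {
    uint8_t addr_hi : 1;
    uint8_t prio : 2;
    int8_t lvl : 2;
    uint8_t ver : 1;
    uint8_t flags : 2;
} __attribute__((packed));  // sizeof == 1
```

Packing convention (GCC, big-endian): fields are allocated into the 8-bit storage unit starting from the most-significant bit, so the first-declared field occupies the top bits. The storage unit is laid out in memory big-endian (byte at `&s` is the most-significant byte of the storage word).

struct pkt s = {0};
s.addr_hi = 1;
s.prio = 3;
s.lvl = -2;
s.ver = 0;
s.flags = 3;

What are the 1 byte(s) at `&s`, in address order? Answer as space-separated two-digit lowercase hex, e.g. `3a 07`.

addr_hi:1 = 1 → 0x1 << 7 → word 0x80
prio:2 = 3 → 0x3 << 5 → word 0xe0
lvl:2 = -2 → 0x2 << 3 → word 0xf0
ver:1 = 0 → 0x0 << 2 → word 0xf0
flags:2 = 3 → 0x3 << 0 → word 0xf3
word = 0xf3 → big-endian bytes:
  [0]=0xf3

f3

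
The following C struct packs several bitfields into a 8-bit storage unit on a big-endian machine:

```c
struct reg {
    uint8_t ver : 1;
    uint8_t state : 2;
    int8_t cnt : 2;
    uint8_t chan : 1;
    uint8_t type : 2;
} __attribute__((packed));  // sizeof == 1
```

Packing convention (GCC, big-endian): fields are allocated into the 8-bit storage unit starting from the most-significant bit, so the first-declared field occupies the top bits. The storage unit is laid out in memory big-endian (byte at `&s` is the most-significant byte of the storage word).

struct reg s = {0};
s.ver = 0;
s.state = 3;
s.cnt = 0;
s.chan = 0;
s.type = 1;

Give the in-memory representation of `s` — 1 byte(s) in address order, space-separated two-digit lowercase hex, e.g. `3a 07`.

61

ver:1 = 0 → 0x0 << 7 → word 0x00
state:2 = 3 → 0x3 << 5 → word 0x60
cnt:2 = 0 → 0x0 << 3 → word 0x60
chan:1 = 0 → 0x0 << 2 → word 0x60
type:2 = 1 → 0x1 << 0 → word 0x61
word = 0x61 → big-endian bytes:
  [0]=0x61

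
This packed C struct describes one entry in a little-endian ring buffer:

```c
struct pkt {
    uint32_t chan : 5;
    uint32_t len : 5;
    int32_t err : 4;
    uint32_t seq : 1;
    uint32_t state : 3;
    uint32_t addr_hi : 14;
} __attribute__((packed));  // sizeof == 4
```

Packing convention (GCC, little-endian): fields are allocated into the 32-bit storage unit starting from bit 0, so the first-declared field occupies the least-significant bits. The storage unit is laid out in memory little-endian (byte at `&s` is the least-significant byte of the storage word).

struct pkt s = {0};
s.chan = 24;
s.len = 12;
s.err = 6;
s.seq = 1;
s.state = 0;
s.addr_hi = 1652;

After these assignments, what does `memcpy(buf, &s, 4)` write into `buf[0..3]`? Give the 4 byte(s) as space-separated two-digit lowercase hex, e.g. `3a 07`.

98 59 d0 19

chan (5b) val=24 bits=0x18 at bit 0: 0x00000018
len (5b) val=12 bits=0xc at bit 5: 0x00000198
err (4b) val=6 bits=0x6 at bit 10: 0x00001998
seq (1b) val=1 bits=0x1 at bit 14: 0x00005998
state (3b) val=0 bits=0x0 at bit 15: 0x00005998
addr_hi (14b) val=1652 bits=0x674 at bit 18: 0x19d05998
word = 0x19d05998 → little-endian bytes:
  [0]=0x98  [1]=0x59  [2]=0xd0  [3]=0x19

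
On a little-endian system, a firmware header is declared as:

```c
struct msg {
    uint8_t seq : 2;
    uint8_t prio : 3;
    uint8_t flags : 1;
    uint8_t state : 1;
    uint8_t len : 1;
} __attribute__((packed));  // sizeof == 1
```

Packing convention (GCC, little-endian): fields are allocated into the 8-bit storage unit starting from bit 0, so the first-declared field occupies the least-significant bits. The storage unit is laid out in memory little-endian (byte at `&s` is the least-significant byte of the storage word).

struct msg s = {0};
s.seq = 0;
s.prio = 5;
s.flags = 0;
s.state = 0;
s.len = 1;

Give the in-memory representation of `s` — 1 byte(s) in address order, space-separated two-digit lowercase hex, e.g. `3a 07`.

[0+:2] seq=0 & 0x3 = 0x0; word=0x00
[2+:3] prio=5 & 0x7 = 0x5; word=0x14
[5+:1] flags=0 & 0x1 = 0x0; word=0x14
[6+:1] state=0 & 0x1 = 0x0; word=0x14
[7+:1] len=1 & 0x1 = 0x1; word=0x94
word = 0x94 → little-endian bytes:
  [0]=0x94

94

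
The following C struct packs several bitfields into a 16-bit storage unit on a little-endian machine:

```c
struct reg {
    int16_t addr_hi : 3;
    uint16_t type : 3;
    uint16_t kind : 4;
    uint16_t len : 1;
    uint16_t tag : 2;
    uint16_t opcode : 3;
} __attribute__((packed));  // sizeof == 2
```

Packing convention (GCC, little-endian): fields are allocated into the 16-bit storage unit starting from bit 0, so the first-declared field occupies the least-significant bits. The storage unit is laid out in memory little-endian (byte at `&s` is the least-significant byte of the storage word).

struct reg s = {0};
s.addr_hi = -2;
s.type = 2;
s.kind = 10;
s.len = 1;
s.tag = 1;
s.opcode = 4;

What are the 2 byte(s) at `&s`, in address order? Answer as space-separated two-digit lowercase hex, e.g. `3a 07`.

addr_hi (3b) val=-2 bits=0x6 at bit 0: 0x0006
type (3b) val=2 bits=0x2 at bit 3: 0x0016
kind (4b) val=10 bits=0xa at bit 6: 0x0296
len (1b) val=1 bits=0x1 at bit 10: 0x0696
tag (2b) val=1 bits=0x1 at bit 11: 0x0e96
opcode (3b) val=4 bits=0x4 at bit 13: 0x8e96
word = 0x8e96 → little-endian bytes:
  [0]=0x96  [1]=0x8e

96 8e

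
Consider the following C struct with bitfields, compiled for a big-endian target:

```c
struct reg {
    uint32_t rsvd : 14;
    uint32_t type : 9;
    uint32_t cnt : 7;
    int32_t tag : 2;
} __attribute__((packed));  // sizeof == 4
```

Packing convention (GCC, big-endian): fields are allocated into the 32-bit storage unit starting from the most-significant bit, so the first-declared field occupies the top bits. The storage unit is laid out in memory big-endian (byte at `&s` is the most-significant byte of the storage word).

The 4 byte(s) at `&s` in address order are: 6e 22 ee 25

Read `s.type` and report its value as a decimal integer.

[0]=0x6e [1]=0x22 [2]=0xee [3]=0x25 (big-endian) → word 0x6e22ee25
rsvd [18+:14] = (word>>18) & 0x3fff = 7048
type [9+:9] = (word>>9) & 0x1ff = 375  ←
cnt [2+:7] = (word>>2) & 0x7f = 9
tag [0+:2] = (word>>0) & 0x3 = 1

375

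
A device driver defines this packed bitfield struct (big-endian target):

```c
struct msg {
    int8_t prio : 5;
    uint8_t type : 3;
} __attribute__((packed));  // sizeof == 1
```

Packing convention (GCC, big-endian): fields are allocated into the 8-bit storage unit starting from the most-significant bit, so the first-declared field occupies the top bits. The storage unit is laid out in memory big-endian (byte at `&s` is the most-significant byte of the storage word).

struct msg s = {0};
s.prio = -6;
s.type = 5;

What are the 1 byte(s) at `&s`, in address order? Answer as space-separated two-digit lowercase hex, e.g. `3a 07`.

d5

[3+:5] prio=-6 & 0x1f = 0x1a; word=0xd0
[0+:3] type=5 & 0x7 = 0x5; word=0xd5
word = 0xd5 → big-endian bytes:
  [0]=0xd5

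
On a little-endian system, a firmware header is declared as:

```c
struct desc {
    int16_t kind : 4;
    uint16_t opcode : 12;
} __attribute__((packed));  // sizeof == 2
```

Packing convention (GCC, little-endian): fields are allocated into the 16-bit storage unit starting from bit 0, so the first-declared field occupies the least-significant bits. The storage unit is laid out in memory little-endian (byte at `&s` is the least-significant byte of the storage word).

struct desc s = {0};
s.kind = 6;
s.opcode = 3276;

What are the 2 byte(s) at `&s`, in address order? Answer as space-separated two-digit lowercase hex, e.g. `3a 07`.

[0+:4] kind=6 & 0xf = 0x6; word=0x0006
[4+:12] opcode=3276 & 0xfff = 0xccc; word=0xccc6
word = 0xccc6 → little-endian bytes:
  [0]=0xc6  [1]=0xcc

c6 cc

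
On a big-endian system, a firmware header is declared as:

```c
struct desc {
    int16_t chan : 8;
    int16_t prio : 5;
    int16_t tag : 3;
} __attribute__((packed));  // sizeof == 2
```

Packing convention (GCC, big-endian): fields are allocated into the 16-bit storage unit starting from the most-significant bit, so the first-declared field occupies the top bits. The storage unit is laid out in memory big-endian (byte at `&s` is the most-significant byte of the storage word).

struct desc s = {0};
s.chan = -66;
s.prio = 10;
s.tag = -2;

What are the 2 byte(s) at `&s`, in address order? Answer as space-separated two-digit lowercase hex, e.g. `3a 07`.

be 56

chan (8b) val=-66 bits=0xbe at bit 8: 0xbe00
prio (5b) val=10 bits=0xa at bit 3: 0xbe50
tag (3b) val=-2 bits=0x6 at bit 0: 0xbe56
word = 0xbe56 → big-endian bytes:
  [0]=0xbe  [1]=0x56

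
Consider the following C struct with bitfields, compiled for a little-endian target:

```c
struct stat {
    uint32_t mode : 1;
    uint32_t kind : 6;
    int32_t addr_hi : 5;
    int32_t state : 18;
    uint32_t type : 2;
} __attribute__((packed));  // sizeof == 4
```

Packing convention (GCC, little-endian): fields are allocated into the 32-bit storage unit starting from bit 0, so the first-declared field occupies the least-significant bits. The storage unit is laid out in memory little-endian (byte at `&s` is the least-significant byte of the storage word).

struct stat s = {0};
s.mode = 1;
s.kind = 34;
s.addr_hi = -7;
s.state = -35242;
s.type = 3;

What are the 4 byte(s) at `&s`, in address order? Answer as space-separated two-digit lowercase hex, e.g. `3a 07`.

c5 6c 65 f7

mode:1 = 1 → 0x1 << 0 → word 0x00000001
kind:6 = 34 → 0x22 << 1 → word 0x00000045
addr_hi:5 = -7 → 0x19 << 7 → word 0x00000cc5
state:18 = -35242 → 0x37656 << 12 → word 0x37656cc5
type:2 = 3 → 0x3 << 30 → word 0xf7656cc5
word = 0xf7656cc5 → little-endian bytes:
  [0]=0xc5  [1]=0x6c  [2]=0x65  [3]=0xf7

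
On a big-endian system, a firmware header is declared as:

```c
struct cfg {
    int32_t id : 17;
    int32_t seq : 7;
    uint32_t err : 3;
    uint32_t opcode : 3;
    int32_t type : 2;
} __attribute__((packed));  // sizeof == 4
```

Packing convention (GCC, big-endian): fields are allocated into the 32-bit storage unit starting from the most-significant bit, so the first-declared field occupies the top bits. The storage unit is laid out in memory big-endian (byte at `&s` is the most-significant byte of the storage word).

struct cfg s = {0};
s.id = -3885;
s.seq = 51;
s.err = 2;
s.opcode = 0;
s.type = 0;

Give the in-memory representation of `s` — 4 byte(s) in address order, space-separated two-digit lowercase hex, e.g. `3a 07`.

[15+:17] id=-3885 & 0x1ffff = 0x1f0d3; word=0xf8698000
[8+:7] seq=51 & 0x7f = 0x33; word=0xf869b300
[5+:3] err=2 & 0x7 = 0x2; word=0xf869b340
[2+:3] opcode=0 & 0x7 = 0x0; word=0xf869b340
[0+:2] type=0 & 0x3 = 0x0; word=0xf869b340
word = 0xf869b340 → big-endian bytes:
  [0]=0xf8  [1]=0x69  [2]=0xb3  [3]=0x40

f8 69 b3 40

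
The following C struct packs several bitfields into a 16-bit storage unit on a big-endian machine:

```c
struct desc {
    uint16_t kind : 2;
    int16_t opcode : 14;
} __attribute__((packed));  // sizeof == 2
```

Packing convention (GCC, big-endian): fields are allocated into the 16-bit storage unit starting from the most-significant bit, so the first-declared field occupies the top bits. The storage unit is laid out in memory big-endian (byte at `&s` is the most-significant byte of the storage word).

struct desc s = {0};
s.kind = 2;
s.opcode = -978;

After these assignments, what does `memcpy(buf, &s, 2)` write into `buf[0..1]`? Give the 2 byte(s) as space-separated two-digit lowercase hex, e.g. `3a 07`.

kind (2b) val=2 bits=0x2 at bit 14: 0x8000
opcode (14b) val=-978 bits=0x3c2e at bit 0: 0xbc2e
word = 0xbc2e → big-endian bytes:
  [0]=0xbc  [1]=0x2e

bc 2e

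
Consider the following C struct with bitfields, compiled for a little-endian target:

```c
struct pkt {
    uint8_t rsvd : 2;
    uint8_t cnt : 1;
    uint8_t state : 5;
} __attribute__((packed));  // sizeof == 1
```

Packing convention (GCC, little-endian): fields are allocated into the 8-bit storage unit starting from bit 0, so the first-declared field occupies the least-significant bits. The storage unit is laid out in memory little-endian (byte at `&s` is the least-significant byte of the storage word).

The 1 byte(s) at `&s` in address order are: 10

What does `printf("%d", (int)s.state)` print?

[0]=0x10 (little-endian) → word 0x10
rsvd [0+:2] = (word>>0) & 0x3 = 0
cnt [2+:1] = (word>>2) & 0x1 = 0
state [3+:5] = (word>>3) & 0x1f = 2  ←

2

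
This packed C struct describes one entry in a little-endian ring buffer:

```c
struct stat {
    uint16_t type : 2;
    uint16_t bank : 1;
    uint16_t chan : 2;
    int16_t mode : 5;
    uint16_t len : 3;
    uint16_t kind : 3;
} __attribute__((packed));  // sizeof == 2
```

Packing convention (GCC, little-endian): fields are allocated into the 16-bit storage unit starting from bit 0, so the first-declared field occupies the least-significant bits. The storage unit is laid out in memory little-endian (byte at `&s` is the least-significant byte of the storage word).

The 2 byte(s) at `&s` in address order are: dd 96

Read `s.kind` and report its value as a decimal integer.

4

[0]=0xdd [1]=0x96 (little-endian) → word 0x96dd
type [0+:2] = (word>>0) & 0x3 = 1
bank [2+:1] = (word>>2) & 0x1 = 1
chan [3+:2] = (word>>3) & 0x3 = 3
mode [5+:5] = (word>>5) & 0x1f = 22
len [10+:3] = (word>>10) & 0x7 = 5
kind [13+:3] = (word>>13) & 0x7 = 4  ←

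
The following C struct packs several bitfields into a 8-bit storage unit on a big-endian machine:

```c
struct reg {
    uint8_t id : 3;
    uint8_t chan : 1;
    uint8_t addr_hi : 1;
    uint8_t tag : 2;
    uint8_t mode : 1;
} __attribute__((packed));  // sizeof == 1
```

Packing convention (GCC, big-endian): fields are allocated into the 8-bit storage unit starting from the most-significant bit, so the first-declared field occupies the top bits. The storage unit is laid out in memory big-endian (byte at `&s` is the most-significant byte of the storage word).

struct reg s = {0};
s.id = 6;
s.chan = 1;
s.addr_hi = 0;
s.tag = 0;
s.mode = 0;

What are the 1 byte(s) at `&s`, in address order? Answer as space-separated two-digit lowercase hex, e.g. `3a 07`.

id:3 = 6 → 0x6 << 5 → word 0xc0
chan:1 = 1 → 0x1 << 4 → word 0xd0
addr_hi:1 = 0 → 0x0 << 3 → word 0xd0
tag:2 = 0 → 0x0 << 1 → word 0xd0
mode:1 = 0 → 0x0 << 0 → word 0xd0
word = 0xd0 → big-endian bytes:
  [0]=0xd0

d0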